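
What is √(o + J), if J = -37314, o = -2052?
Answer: 81*I*√6 ≈ 198.41*I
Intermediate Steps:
√(o + J) = √(-2052 - 37314) = √(-39366) = 81*I*√6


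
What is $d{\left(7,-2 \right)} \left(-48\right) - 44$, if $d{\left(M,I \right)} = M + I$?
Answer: $-284$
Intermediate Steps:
$d{\left(M,I \right)} = I + M$
$d{\left(7,-2 \right)} \left(-48\right) - 44 = \left(-2 + 7\right) \left(-48\right) - 44 = 5 \left(-48\right) - 44 = -240 - 44 = -284$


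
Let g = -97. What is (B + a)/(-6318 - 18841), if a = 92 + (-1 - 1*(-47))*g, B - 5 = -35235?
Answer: 39600/25159 ≈ 1.5740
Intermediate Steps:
B = -35230 (B = 5 - 35235 = -35230)
a = -4370 (a = 92 + (-1 - 1*(-47))*(-97) = 92 + (-1 + 47)*(-97) = 92 + 46*(-97) = 92 - 4462 = -4370)
(B + a)/(-6318 - 18841) = (-35230 - 4370)/(-6318 - 18841) = -39600/(-25159) = -39600*(-1/25159) = 39600/25159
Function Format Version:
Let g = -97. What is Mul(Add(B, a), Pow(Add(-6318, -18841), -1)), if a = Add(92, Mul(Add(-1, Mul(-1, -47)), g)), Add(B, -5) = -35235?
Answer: Rational(39600, 25159) ≈ 1.5740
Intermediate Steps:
B = -35230 (B = Add(5, -35235) = -35230)
a = -4370 (a = Add(92, Mul(Add(-1, Mul(-1, -47)), -97)) = Add(92, Mul(Add(-1, 47), -97)) = Add(92, Mul(46, -97)) = Add(92, -4462) = -4370)
Mul(Add(B, a), Pow(Add(-6318, -18841), -1)) = Mul(Add(-35230, -4370), Pow(Add(-6318, -18841), -1)) = Mul(-39600, Pow(-25159, -1)) = Mul(-39600, Rational(-1, 25159)) = Rational(39600, 25159)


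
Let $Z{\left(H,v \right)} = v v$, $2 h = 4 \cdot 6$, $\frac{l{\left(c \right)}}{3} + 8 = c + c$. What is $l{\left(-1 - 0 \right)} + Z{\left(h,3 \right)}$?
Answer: $-21$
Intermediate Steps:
$l{\left(c \right)} = -24 + 6 c$ ($l{\left(c \right)} = -24 + 3 \left(c + c\right) = -24 + 3 \cdot 2 c = -24 + 6 c$)
$h = 12$ ($h = \frac{4 \cdot 6}{2} = \frac{1}{2} \cdot 24 = 12$)
$Z{\left(H,v \right)} = v^{2}$
$l{\left(-1 - 0 \right)} + Z{\left(h,3 \right)} = \left(-24 + 6 \left(-1 - 0\right)\right) + 3^{2} = \left(-24 + 6 \left(-1 + 0\right)\right) + 9 = \left(-24 + 6 \left(-1\right)\right) + 9 = \left(-24 - 6\right) + 9 = -30 + 9 = -21$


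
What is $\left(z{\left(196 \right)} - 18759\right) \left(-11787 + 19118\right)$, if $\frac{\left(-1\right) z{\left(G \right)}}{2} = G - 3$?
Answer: $-140351995$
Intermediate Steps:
$z{\left(G \right)} = 6 - 2 G$ ($z{\left(G \right)} = - 2 \left(G - 3\right) = - 2 \left(-3 + G\right) = 6 - 2 G$)
$\left(z{\left(196 \right)} - 18759\right) \left(-11787 + 19118\right) = \left(\left(6 - 392\right) - 18759\right) \left(-11787 + 19118\right) = \left(\left(6 - 392\right) - 18759\right) 7331 = \left(-386 - 18759\right) 7331 = \left(-19145\right) 7331 = -140351995$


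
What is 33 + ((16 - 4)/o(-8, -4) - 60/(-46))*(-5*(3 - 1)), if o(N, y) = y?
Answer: 1149/23 ≈ 49.957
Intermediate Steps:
33 + ((16 - 4)/o(-8, -4) - 60/(-46))*(-5*(3 - 1)) = 33 + ((16 - 4)/(-4) - 60/(-46))*(-5*(3 - 1)) = 33 + (12*(-¼) - 60*(-1/46))*(-5*2) = 33 + (-3 + 30/23)*(-10) = 33 - 39/23*(-10) = 33 + 390/23 = 1149/23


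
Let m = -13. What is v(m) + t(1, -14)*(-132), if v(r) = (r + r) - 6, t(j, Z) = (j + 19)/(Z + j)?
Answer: 2224/13 ≈ 171.08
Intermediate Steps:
t(j, Z) = (19 + j)/(Z + j)
v(r) = -6 + 2*r (v(r) = 2*r - 6 = -6 + 2*r)
v(m) + t(1, -14)*(-132) = (-6 + 2*(-13)) + ((19 + 1)/(-14 + 1))*(-132) = (-6 - 26) + (20/(-13))*(-132) = -32 - 1/13*20*(-132) = -32 - 20/13*(-132) = -32 + 2640/13 = 2224/13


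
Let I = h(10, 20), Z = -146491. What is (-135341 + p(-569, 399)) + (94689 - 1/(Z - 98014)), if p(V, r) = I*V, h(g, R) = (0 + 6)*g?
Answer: -18287017959/244505 ≈ -74792.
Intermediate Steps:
h(g, R) = 6*g
I = 60 (I = 6*10 = 60)
p(V, r) = 60*V
(-135341 + p(-569, 399)) + (94689 - 1/(Z - 98014)) = (-135341 + 60*(-569)) + (94689 - 1/(-146491 - 98014)) = (-135341 - 34140) + (94689 - 1/(-244505)) = -169481 + (94689 - 1*(-1/244505)) = -169481 + (94689 + 1/244505) = -169481 + 23151933946/244505 = -18287017959/244505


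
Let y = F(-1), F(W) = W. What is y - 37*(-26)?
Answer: 961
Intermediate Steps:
y = -1
y - 37*(-26) = -1 - 37*(-26) = -1 + 962 = 961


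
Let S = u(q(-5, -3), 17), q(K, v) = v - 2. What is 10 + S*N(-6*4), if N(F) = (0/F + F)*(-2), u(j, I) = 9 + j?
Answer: 202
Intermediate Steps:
q(K, v) = -2 + v
N(F) = -2*F (N(F) = (0 + F)*(-2) = F*(-2) = -2*F)
S = 4 (S = 9 + (-2 - 3) = 9 - 5 = 4)
10 + S*N(-6*4) = 10 + 4*(-(-12)*4) = 10 + 4*(-2*(-24)) = 10 + 4*48 = 10 + 192 = 202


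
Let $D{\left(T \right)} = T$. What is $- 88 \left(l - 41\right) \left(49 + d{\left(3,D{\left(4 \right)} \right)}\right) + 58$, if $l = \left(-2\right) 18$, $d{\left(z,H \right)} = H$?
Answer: $359186$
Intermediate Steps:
$l = -36$
$- 88 \left(l - 41\right) \left(49 + d{\left(3,D{\left(4 \right)} \right)}\right) + 58 = - 88 \left(-36 - 41\right) \left(49 + 4\right) + 58 = - 88 \left(\left(-77\right) 53\right) + 58 = \left(-88\right) \left(-4081\right) + 58 = 359128 + 58 = 359186$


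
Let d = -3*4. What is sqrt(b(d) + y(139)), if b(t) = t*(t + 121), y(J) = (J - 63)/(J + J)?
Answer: I*sqrt(25266586)/139 ≈ 36.162*I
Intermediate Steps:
d = -12
y(J) = (-63 + J)/(2*J) (y(J) = (-63 + J)/((2*J)) = (-63 + J)*(1/(2*J)) = (-63 + J)/(2*J))
b(t) = t*(121 + t)
sqrt(b(d) + y(139)) = sqrt(-12*(121 - 12) + (1/2)*(-63 + 139)/139) = sqrt(-12*109 + (1/2)*(1/139)*76) = sqrt(-1308 + 38/139) = sqrt(-181774/139) = I*sqrt(25266586)/139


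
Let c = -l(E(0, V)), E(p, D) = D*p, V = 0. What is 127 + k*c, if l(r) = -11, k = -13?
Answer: -16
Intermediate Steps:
c = 11 (c = -1*(-11) = 11)
127 + k*c = 127 - 13*11 = 127 - 143 = -16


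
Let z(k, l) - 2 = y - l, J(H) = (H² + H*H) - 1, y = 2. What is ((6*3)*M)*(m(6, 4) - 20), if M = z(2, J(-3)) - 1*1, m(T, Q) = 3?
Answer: 4284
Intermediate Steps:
J(H) = -1 + 2*H² (J(H) = (H² + H²) - 1 = 2*H² - 1 = -1 + 2*H²)
z(k, l) = 4 - l (z(k, l) = 2 + (2 - l) = 4 - l)
M = -14 (M = (4 - (-1 + 2*(-3)²)) - 1*1 = (4 - (-1 + 2*9)) - 1 = (4 - (-1 + 18)) - 1 = (4 - 1*17) - 1 = (4 - 17) - 1 = -13 - 1 = -14)
((6*3)*M)*(m(6, 4) - 20) = ((6*3)*(-14))*(3 - 20) = (18*(-14))*(-17) = -252*(-17) = 4284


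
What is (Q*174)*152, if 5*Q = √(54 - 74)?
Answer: 52896*I*√5/5 ≈ 23656.0*I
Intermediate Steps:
Q = 2*I*√5/5 (Q = √(54 - 74)/5 = √(-20)/5 = (2*I*√5)/5 = 2*I*√5/5 ≈ 0.89443*I)
(Q*174)*152 = ((2*I*√5/5)*174)*152 = (348*I*√5/5)*152 = 52896*I*√5/5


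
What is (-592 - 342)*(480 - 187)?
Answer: -273662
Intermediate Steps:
(-592 - 342)*(480 - 187) = -934*293 = -273662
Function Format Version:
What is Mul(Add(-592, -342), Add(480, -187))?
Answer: -273662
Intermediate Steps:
Mul(Add(-592, -342), Add(480, -187)) = Mul(-934, 293) = -273662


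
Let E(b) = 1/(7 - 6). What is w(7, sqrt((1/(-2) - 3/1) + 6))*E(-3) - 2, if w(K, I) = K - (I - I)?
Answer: 5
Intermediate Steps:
w(K, I) = K (w(K, I) = K - 1*0 = K + 0 = K)
E(b) = 1 (E(b) = 1/1 = 1)
w(7, sqrt((1/(-2) - 3/1) + 6))*E(-3) - 2 = 7*1 - 2 = 7 - 2 = 5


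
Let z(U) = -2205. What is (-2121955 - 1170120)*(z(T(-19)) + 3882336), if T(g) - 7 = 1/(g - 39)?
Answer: -12773682261825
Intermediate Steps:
T(g) = 7 + 1/(-39 + g) (T(g) = 7 + 1/(g - 39) = 7 + 1/(-39 + g))
(-2121955 - 1170120)*(z(T(-19)) + 3882336) = (-2121955 - 1170120)*(-2205 + 3882336) = -3292075*3880131 = -12773682261825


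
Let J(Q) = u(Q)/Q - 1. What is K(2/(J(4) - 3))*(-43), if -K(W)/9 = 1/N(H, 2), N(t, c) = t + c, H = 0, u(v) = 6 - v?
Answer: 387/2 ≈ 193.50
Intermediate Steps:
N(t, c) = c + t
J(Q) = -1 + (6 - Q)/Q (J(Q) = (6 - Q)/Q - 1 = -1 + (6 - Q)/Q)
K(W) = -9/2 (K(W) = -9/(2 + 0) = -9/2)
K(2/(J(4) - 3))*(-43) = -9/2*(-43) = 387/2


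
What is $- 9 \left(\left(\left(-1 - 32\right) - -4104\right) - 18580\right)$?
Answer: $130581$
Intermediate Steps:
$- 9 \left(\left(\left(-1 - 32\right) - -4104\right) - 18580\right) = - 9 \left(\left(-33 + 4104\right) - 18580\right) = - 9 \left(4071 - 18580\right) = \left(-9\right) \left(-14509\right) = 130581$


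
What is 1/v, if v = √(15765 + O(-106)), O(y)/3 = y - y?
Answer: √15765/15765 ≈ 0.0079644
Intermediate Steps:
O(y) = 0 (O(y) = 3*(y - y) = 3*0 = 0)
v = √15765 (v = √(15765 + 0) = √15765 ≈ 125.56)
1/v = 1/(√15765) = √15765/15765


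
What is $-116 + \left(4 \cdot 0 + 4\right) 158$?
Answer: $516$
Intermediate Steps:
$-116 + \left(4 \cdot 0 + 4\right) 158 = -116 + \left(0 + 4\right) 158 = -116 + 4 \cdot 158 = -116 + 632 = 516$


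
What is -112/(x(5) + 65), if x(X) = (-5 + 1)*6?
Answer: -112/41 ≈ -2.7317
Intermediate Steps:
x(X) = -24 (x(X) = -4*6 = -24)
-112/(x(5) + 65) = -112/(-24 + 65) = -112/41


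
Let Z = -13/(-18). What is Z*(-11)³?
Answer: -17303/18 ≈ -961.28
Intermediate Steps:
Z = 13/18 (Z = -13*(-1/18) = 13/18 ≈ 0.72222)
Z*(-11)³ = (13/18)*(-11)³ = (13/18)*(-1331) = -17303/18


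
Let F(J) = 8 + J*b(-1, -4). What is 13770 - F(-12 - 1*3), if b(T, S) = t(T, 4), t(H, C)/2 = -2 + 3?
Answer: 13792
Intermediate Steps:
t(H, C) = 2 (t(H, C) = 2*(-2 + 3) = 2*1 = 2)
b(T, S) = 2
F(J) = 8 + 2*J (F(J) = 8 + J*2 = 8 + 2*J)
13770 - F(-12 - 1*3) = 13770 - (8 + 2*(-12 - 1*3)) = 13770 - (8 + 2*(-12 - 3)) = 13770 - (8 + 2*(-15)) = 13770 - (8 - 30) = 13770 - 1*(-22) = 13770 + 22 = 13792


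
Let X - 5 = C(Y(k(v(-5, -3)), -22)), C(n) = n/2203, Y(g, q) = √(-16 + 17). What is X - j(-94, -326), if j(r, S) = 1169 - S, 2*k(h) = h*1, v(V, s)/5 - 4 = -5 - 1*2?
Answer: -3282469/2203 ≈ -1490.0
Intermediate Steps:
v(V, s) = -15 (v(V, s) = 20 + 5*(-5 - 1*2) = 20 + 5*(-5 - 2) = 20 + 5*(-7) = 20 - 35 = -15)
k(h) = h/2 (k(h) = (h*1)/2 = h/2)
Y(g, q) = 1 (Y(g, q) = √1 = 1)
C(n) = n/2203 (C(n) = n*(1/2203) = n/2203)
X = 11016/2203 (X = 5 + (1/2203)*1 = 5 + 1/2203 = 11016/2203 ≈ 5.0005)
X - j(-94, -326) = 11016/2203 - (1169 - 1*(-326)) = 11016/2203 - (1169 + 326) = 11016/2203 - 1*1495 = 11016/2203 - 1495 = -3282469/2203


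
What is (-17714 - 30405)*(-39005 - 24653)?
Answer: 3063159302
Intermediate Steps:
(-17714 - 30405)*(-39005 - 24653) = -48119*(-63658) = 3063159302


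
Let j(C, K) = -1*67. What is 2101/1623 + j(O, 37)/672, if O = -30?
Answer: 434377/363552 ≈ 1.1948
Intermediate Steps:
j(C, K) = -67
2101/1623 + j(O, 37)/672 = 2101/1623 - 67/672 = 434377/363552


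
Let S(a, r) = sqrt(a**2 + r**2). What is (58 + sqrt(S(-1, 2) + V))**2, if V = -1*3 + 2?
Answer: (58 + sqrt(-1 + sqrt(5)))**2 ≈ 3494.2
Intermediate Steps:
V = -1 (V = -3 + 2 = -1)
(58 + sqrt(S(-1, 2) + V))**2 = (58 + sqrt(sqrt((-1)**2 + 2**2) - 1))**2 = (58 + sqrt(sqrt(1 + 4) - 1))**2 = (58 + sqrt(sqrt(5) - 1))**2 = (58 + sqrt(-1 + sqrt(5)))**2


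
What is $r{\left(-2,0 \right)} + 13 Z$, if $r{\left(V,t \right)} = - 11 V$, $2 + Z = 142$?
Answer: $1842$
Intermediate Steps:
$Z = 140$ ($Z = -2 + 142 = 140$)
$r{\left(-2,0 \right)} + 13 Z = \left(-11\right) \left(-2\right) + 13 \cdot 140 = 22 + 1820 = 1842$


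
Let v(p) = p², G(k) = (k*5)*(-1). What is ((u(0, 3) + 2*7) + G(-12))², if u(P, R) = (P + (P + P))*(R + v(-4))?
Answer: 5476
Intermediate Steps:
G(k) = -5*k (G(k) = (5*k)*(-1) = -5*k)
u(P, R) = 3*P*(16 + R) (u(P, R) = (P + (P + P))*(R + (-4)²) = (P + 2*P)*(R + 16) = (3*P)*(16 + R) = 3*P*(16 + R))
((u(0, 3) + 2*7) + G(-12))² = ((3*0*(16 + 3) + 2*7) - 5*(-12))² = ((3*0*19 + 14) + 60)² = ((0 + 14) + 60)² = (14 + 60)² = 74² = 5476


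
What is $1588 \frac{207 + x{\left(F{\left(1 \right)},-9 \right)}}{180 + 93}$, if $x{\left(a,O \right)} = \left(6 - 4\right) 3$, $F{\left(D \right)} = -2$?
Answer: $\frac{112748}{91} \approx 1239.0$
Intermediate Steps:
$x{\left(a,O \right)} = 6$ ($x{\left(a,O \right)} = 2 \cdot 3 = 6$)
$1588 \frac{207 + x{\left(F{\left(1 \right)},-9 \right)}}{180 + 93} = 1588 \frac{207 + 6}{180 + 93} = 1588 \cdot \frac{213}{273} = 1588 \cdot 213 \cdot \frac{1}{273} = 1588 \cdot \frac{71}{91} = \frac{112748}{91}$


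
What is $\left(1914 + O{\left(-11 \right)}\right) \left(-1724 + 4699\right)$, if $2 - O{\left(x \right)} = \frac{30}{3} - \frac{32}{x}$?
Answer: $\frac{62278650}{11} \approx 5.6617 \cdot 10^{6}$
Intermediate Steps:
$O{\left(x \right)} = -8 + \frac{32}{x}$ ($O{\left(x \right)} = 2 - \left(\frac{30}{3} - \frac{32}{x}\right) = 2 - \left(30 \cdot \frac{1}{3} - \frac{32}{x}\right) = 2 - \left(10 - \frac{32}{x}\right) = -8 + \frac{32}{x}$)
$\left(1914 + O{\left(-11 \right)}\right) \left(-1724 + 4699\right) = \left(1914 - \left(8 - \frac{32}{-11}\right)\right) \left(-1724 + 4699\right) = \left(1914 + \left(-8 + 32 \left(- \frac{1}{11}\right)\right)\right) 2975 = \left(1914 - \frac{120}{11}\right) 2975 = \frac{20934}{11} \cdot 2975 = \frac{62278650}{11}$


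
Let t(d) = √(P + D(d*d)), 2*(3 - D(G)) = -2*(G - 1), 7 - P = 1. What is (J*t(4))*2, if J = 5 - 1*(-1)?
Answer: 24*√6 ≈ 58.788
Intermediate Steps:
J = 6 (J = 5 + 1 = 6)
P = 6 (P = 7 - 1*1 = 7 - 1 = 6)
D(G) = 2 + G (D(G) = 3 - (-1)*(G - 1) = 3 - (-1)*(-1 + G) = 3 - (2 - 2*G)/2 = 3 + (-1 + G) = 2 + G)
t(d) = √(8 + d²) (t(d) = √(6 + (2 + d*d)) = √(6 + (2 + d²)) = √(8 + d²))
(J*t(4))*2 = (6*√(8 + 4²))*2 = (6*√(8 + 16))*2 = (6*√24)*2 = (6*(2*√6))*2 = (12*√6)*2 = 24*√6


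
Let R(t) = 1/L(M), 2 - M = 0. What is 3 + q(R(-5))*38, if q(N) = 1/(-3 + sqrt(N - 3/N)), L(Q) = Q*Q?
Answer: (-58*I + 3*sqrt(47))/(sqrt(47) + 6*I) ≈ -2.494 - 6.2775*I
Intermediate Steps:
M = 2 (M = 2 - 1*0 = 2 + 0 = 2)
L(Q) = Q**2
R(t) = 1/4 (R(t) = 1/(2**2) = 1/4)
3 + q(R(-5))*38 = 3 + 38/(-3 + sqrt(1/4 - 3/1/4)) = 3 + 38/(-3 + sqrt(1/4 - 3*4)) = 3 + 38/(-3 + sqrt(1/4 - 12)) = 3 + 38/(-3 + sqrt(-47/4)) = 3 + 38/(-3 + I*sqrt(47)/2)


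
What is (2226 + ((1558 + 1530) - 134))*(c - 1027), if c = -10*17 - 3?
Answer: -6216000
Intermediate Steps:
c = -173 (c = -170 - 3 = -173)
(2226 + ((1558 + 1530) - 134))*(c - 1027) = (2226 + ((1558 + 1530) - 134))*(-173 - 1027) = (2226 + (3088 - 134))*(-1200) = (2226 + 2954)*(-1200) = 5180*(-1200) = -6216000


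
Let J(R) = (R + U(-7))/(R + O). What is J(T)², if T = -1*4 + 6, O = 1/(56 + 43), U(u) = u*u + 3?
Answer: 28579716/39601 ≈ 721.69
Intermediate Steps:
U(u) = 3 + u² (U(u) = u² + 3 = 3 + u²)
O = 1/99 ≈ 0.010101
T = 2 (T = -4 + 6 = 2)
J(R) = (52 + R)/(1/99 + R) (J(R) = (R + (3 + (-7)²))/(R + 1/99) = (R + (3 + 49))/(1/99 + R) = (R + 52)/(1/99 + R) = (52 + R)/(1/99 + R))
J(T)² = (99*(52 + 2)/(1 + 99*2))² = (99*54/(1 + 198))² = (99*54/199)² = (99*(1/199)*54)² = (5346/199)² = 28579716/39601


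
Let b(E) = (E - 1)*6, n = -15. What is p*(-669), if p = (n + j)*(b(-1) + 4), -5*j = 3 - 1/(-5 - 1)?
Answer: -418348/5 ≈ -83670.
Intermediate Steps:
b(E) = -6 + 6*E (b(E) = (-1 + E)*6 = -6 + 6*E)
j = -19/30 (j = -(3 - 1/(-5 - 1))/5 = -(3 - 1/(-6))/5 = -(3 - 1*(-⅙))/5 = -(3 + ⅙)/5 = -⅕*19/6 = -19/30 ≈ -0.63333)
p = 1876/15 (p = (-15 - 19/30)*((-6 + 6*(-1)) + 4) = -469*((-6 - 6) + 4)/30 = -469*(-12 + 4)/30 = -469/30*(-8) = 1876/15 ≈ 125.07)
p*(-669) = (1876/15)*(-669) = -418348/5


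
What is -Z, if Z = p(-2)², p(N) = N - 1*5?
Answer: -49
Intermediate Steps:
p(N) = -5 + N (p(N) = N - 5 = -5 + N)
Z = 49 (Z = (-5 - 2)² = (-7)² = 49)
-Z = -1*49 = -49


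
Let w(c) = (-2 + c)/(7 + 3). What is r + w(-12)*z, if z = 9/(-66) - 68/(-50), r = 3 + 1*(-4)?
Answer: -7461/2750 ≈ -2.7131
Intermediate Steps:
w(c) = -⅕ + c/10 (w(c) = (-2 + c)/10 = (-2 + c)*(⅒) = -⅕ + c/10)
r = -1 (r = 3 - 4 = -1)
z = 673/550 (z = 9*(-1/66) - 68*(-1/50) = -3/22 + 34/25 = 673/550 ≈ 1.2236)
r + w(-12)*z = -1 + (-⅕ + (⅒)*(-12))*(673/550) = -1 + (-⅕ - 6/5)*(673/550) = -1 - 7/5*673/550 = -1 - 4711/2750 = -7461/2750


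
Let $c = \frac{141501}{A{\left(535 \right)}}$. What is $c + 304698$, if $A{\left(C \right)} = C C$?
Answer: $\frac{87212326551}{286225} \approx 3.047 \cdot 10^{5}$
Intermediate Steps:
$A{\left(C \right)} = C^{2}$
$c = \frac{141501}{286225}$ ($c = \frac{141501}{535^{2}} = \frac{141501}{286225} \approx 0.49437$)
$c + 304698 = \frac{141501}{286225} + 304698 = \frac{87212326551}{286225}$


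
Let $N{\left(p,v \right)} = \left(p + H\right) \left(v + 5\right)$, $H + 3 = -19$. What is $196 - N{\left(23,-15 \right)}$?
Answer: $206$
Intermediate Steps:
$H = -22$ ($H = -3 - 19 = -22$)
$N{\left(p,v \right)} = \left(-22 + p\right) \left(5 + v\right)$ ($N{\left(p,v \right)} = \left(p - 22\right) \left(v + 5\right) = \left(-22 + p\right) \left(5 + v\right)$)
$196 - N{\left(23,-15 \right)} = 196 - \left(-110 - -330 + 5 \cdot 23 + 23 \left(-15\right)\right) = 196 - \left(-110 + 330 + 115 - 345\right) = 196 - -10 = 196 + 10 = 206$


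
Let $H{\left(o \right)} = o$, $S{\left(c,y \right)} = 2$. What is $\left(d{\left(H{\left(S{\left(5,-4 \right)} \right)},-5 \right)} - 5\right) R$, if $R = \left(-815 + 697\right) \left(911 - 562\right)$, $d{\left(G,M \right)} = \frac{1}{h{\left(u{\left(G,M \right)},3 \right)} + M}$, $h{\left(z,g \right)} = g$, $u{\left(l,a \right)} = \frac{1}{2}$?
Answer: $226501$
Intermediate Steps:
$u{\left(l,a \right)} = \frac{1}{2}$
$d{\left(G,M \right)} = \frac{1}{3 + M}$
$R = -41182$ ($R = \left(-118\right) 349 = -41182$)
$\left(d{\left(H{\left(S{\left(5,-4 \right)} \right)},-5 \right)} - 5\right) R = \left(\frac{1}{3 - 5} - 5\right) \left(-41182\right) = \left(\frac{1}{-2} - 5\right) \left(-41182\right) = \left(- \frac{1}{2} - 5\right) \left(-41182\right) = \left(- \frac{11}{2}\right) \left(-41182\right) = 226501$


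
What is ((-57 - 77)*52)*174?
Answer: -1212432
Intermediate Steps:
((-57 - 77)*52)*174 = -134*52*174 = -6968*174 = -1212432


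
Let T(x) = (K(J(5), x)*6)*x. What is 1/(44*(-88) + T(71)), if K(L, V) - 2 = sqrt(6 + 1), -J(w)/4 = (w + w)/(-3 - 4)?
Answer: -755/1962517 - 213*sqrt(7)/3925034 ≈ -0.00052829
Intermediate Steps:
J(w) = 8*w/7 (J(w) = -4*(w + w)/(-3 - 4) = -4*2*w/(-7) = -4*2*w*(-1)/7 = -(-8)*w/7 = 8*w/7)
K(L, V) = 2 + sqrt(7) (K(L, V) = 2 + sqrt(6 + 1) = 2 + sqrt(7))
T(x) = x*(12 + 6*sqrt(7)) (T(x) = ((2 + sqrt(7))*6)*x = (12 + 6*sqrt(7))*x = x*(12 + 6*sqrt(7)))
1/(44*(-88) + T(71)) = 1/(44*(-88) + 6*71*(2 + sqrt(7))) = 1/(-3872 + (852 + 426*sqrt(7))) = 1/(-3020 + 426*sqrt(7))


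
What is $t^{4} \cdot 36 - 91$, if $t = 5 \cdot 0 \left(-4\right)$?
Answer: $-91$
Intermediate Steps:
$t = 0$ ($t = 0 \left(-4\right) = 0$)
$t^{4} \cdot 36 - 91 = 0^{4} \cdot 36 - 91 = 0 \cdot 36 - 91 = 0 - 91 = -91$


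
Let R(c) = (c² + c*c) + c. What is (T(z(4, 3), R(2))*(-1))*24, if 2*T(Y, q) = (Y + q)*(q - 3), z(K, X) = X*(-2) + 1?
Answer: -420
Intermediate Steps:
z(K, X) = 1 - 2*X (z(K, X) = -2*X + 1 = 1 - 2*X)
R(c) = c + 2*c² (R(c) = (c² + c²) + c = 2*c² + c = c + 2*c²)
T(Y, q) = (-3 + q)*(Y + q)/2 (T(Y, q) = ((Y + q)*(q - 3))/2 = ((Y + q)*(-3 + q))/2 = ((-3 + q)*(Y + q))/2 = (-3 + q)*(Y + q)/2)
(T(z(4, 3), R(2))*(-1))*24 = (((2*(1 + 2*2))²/2 - 3*(1 - 2*3)/2 - 3*(1 + 2*2) + (1 - 2*3)*(2*(1 + 2*2))/2)*(-1))*24 = (((2*(1 + 4))²/2 - 3*(1 - 6)/2 - 3*(1 + 4) + (1 - 6)*(2*(1 + 4))/2)*(-1))*24 = (((2*5)²/2 - 3/2*(-5) - 3*5 + (½)*(-5)*(2*5))*(-1))*24 = (((½)*10² + 15/2 - 3/2*10 + (½)*(-5)*10)*(-1))*24 = (((½)*100 + 15/2 - 15 - 25)*(-1))*24 = ((50 + 15/2 - 15 - 25)*(-1))*24 = ((35/2)*(-1))*24 = -35/2*24 = -420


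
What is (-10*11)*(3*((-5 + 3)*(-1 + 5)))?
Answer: 2640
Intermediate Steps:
(-10*11)*(3*((-5 + 3)*(-1 + 5))) = -330*(-2*4) = -330*(-8) = -110*(-24) = 2640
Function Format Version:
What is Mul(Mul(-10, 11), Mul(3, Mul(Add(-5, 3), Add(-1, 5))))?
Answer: 2640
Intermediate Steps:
Mul(Mul(-10, 11), Mul(3, Mul(Add(-5, 3), Add(-1, 5)))) = Mul(-110, Mul(3, Mul(-2, 4))) = Mul(-110, Mul(3, -8)) = Mul(-110, -24) = 2640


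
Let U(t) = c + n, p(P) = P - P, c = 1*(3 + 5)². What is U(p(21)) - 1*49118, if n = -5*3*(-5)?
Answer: -48979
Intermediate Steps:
c = 64 (c = 1*8² = 1*64 = 64)
n = 75 (n = -15*(-5) = 75)
p(P) = 0
U(t) = 139 (U(t) = 64 + 75 = 139)
U(p(21)) - 1*49118 = 139 - 1*49118 = 139 - 49118 = -48979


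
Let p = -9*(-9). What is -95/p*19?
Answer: -1805/81 ≈ -22.284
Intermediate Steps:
p = 81
-95/p*19 = -95/81*19 = -1805/81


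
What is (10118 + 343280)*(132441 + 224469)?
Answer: 126131280180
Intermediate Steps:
(10118 + 343280)*(132441 + 224469) = 353398*356910 = 126131280180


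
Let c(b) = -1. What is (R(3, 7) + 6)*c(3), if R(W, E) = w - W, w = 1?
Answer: -4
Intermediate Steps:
R(W, E) = 1 - W
(R(3, 7) + 6)*c(3) = ((1 - 1*3) + 6)*(-1) = ((1 - 3) + 6)*(-1) = (-2 + 6)*(-1) = 4*(-1) = -4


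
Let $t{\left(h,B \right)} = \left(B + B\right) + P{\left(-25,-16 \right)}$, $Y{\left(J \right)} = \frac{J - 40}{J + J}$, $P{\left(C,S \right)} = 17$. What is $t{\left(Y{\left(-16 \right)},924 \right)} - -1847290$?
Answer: $1849155$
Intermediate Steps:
$Y{\left(J \right)} = \frac{-40 + J}{2 J}$
$t{\left(h,B \right)} = 17 + 2 B$ ($t{\left(h,B \right)} = \left(B + B\right) + 17 = 2 B + 17 = 17 + 2 B$)
$t{\left(Y{\left(-16 \right)},924 \right)} - -1847290 = \left(17 + 2 \cdot 924\right) - -1847290 = \left(17 + 1848\right) + 1847290 = 1865 + 1847290 = 1849155$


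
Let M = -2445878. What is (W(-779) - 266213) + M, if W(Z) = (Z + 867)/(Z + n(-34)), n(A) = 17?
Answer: -1033306715/381 ≈ -2.7121e+6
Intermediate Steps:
W(Z) = (867 + Z)/(17 + Z) (W(Z) = (Z + 867)/(Z + 17) = (867 + Z)/(17 + Z))
(W(-779) - 266213) + M = ((867 - 779)/(17 - 779) - 266213) - 2445878 = (88/(-762) - 266213) - 2445878 = (-1/762*88 - 266213) - 2445878 = (-44/381 - 266213) - 2445878 = -101427197/381 - 2445878 = -1033306715/381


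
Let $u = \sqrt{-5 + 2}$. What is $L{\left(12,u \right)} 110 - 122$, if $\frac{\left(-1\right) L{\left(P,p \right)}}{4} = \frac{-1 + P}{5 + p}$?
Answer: $\frac{2 \left(- 61 \sqrt{3} + 2725 i\right)}{\sqrt{3} - 5 i} \approx -986.29 + 299.4 i$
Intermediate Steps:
$u = i \sqrt{3}$ ($u = \sqrt{-3} = i \sqrt{3} \approx 1.732 i$)
$L{\left(P,p \right)} = - \frac{4 \left(-1 + P\right)}{5 + p}$ ($L{\left(P,p \right)} = - 4 \frac{-1 + P}{5 + p} = - \frac{4 \left(-1 + P\right)}{5 + p}$)
$L{\left(12,u \right)} 110 - 122 = \frac{4 \left(1 - 12\right)}{5 + i \sqrt{3}} \cdot 110 - 122 = 4 \frac{1}{5 + i \sqrt{3}} \left(-11\right) 110 - 122 = - \frac{44}{5 + i \sqrt{3}} \cdot 110 - 122 = - \frac{4840}{5 + i \sqrt{3}} - 122 = -122 - \frac{4840}{5 + i \sqrt{3}}$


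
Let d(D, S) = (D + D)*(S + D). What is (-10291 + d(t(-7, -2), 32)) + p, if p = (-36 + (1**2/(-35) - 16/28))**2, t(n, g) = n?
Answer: -232536/25 ≈ -9301.4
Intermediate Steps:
p = 33489/25 (p = (-36 + (1*(-1/35) - 16*1/28))**2 = (-36 + (-1/35 - 4/7))**2 = (-36 - 3/5)**2 = (-183/5)**2 = 33489/25 ≈ 1339.6)
d(D, S) = 2*D*(D + S) (d(D, S) = (2*D)*(D + S) = 2*D*(D + S))
(-10291 + d(t(-7, -2), 32)) + p = (-10291 + 2*(-7)*(-7 + 32)) + 33489/25 = (-10291 + 2*(-7)*25) + 33489/25 = (-10291 - 350) + 33489/25 = -10641 + 33489/25 = -232536/25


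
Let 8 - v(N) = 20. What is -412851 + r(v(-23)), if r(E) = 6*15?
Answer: -412761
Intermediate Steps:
v(N) = -12 (v(N) = 8 - 1*20 = 8 - 20 = -12)
r(E) = 90
-412851 + r(v(-23)) = -412851 + 90 = -412761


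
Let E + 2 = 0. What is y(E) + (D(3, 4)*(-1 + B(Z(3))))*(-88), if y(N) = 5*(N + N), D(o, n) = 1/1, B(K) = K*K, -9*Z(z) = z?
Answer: 524/9 ≈ 58.222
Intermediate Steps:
Z(z) = -z/9
B(K) = K**2
D(o, n) = 1
E = -2 (E = -2 + 0 = -2)
y(N) = 10*N (y(N) = 5*(2*N) = 10*N)
y(E) + (D(3, 4)*(-1 + B(Z(3))))*(-88) = 10*(-2) + (1*(-1 + (-1/9*3)**2))*(-88) = -20 + (1*(-1 + (-1/3)**2))*(-88) = -20 + (1*(-1 + 1/9))*(-88) = -20 + (1*(-8/9))*(-88) = -20 - 8/9*(-88) = -20 + 704/9 = 524/9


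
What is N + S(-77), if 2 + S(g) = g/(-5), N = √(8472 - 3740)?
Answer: 67/5 + 26*√7 ≈ 82.190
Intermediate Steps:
N = 26*√7 (N = √4732 = 26*√7 ≈ 68.790)
S(g) = -2 - g/5 (S(g) = -2 + g/(-5) = -2 + g*(-⅕) = -2 - g/5)
N + S(-77) = 26*√7 + (-2 - ⅕*(-77)) = 26*√7 + (-2 + 77/5) = 26*√7 + 67/5 = 67/5 + 26*√7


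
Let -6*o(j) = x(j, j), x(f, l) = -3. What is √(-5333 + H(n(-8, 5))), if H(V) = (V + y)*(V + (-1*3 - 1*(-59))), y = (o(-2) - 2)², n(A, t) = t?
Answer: I*√19563/2 ≈ 69.934*I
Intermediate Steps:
o(j) = ½ (o(j) = -⅙*(-3) = ½)
y = 9/4 (y = (½ - 2)² = (-3/2)² = 9/4 ≈ 2.2500)
H(V) = (56 + V)*(9/4 + V) (H(V) = (V + 9/4)*(V + (-1*3 - 1*(-59))) = (9/4 + V)*(V + (-3 + 59)) = (9/4 + V)*(V + 56) = (9/4 + V)*(56 + V) = (56 + V)*(9/4 + V))
√(-5333 + H(n(-8, 5))) = √(-5333 + (126 + 5² + (233/4)*5)) = √(-5333 + (126 + 25 + 1165/4)) = √(-5333 + 1769/4) = √(-19563/4) = I*√19563/2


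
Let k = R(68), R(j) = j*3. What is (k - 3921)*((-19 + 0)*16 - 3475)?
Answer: 14046543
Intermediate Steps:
R(j) = 3*j
k = 204 (k = 3*68 = 204)
(k - 3921)*((-19 + 0)*16 - 3475) = (204 - 3921)*((-19 + 0)*16 - 3475) = -3717*(-19*16 - 3475) = -3717*(-304 - 3475) = -3717*(-3779) = 14046543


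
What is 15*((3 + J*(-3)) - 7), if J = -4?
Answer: 120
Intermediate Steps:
15*((3 + J*(-3)) - 7) = 15*((3 - 4*(-3)) - 7) = 15*((3 + 12) - 7) = 15*(15 - 7) = 15*8 = 120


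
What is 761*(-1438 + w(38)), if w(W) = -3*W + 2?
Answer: -1179550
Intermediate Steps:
w(W) = 2 - 3*W
761*(-1438 + w(38)) = 761*(-1438 + (2 - 3*38)) = 761*(-1438 + (2 - 114)) = 761*(-1438 - 112) = 761*(-1550) = -1179550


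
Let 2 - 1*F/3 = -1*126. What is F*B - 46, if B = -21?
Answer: -8110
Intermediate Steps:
F = 384 (F = 6 - (-3)*126 = 6 - 3*(-126) = 6 + 378 = 384)
F*B - 46 = 384*(-21) - 46 = -8064 - 46 = -8110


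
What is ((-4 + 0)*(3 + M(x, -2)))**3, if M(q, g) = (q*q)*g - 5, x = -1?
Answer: 4096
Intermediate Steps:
M(q, g) = -5 + g*q**2 (M(q, g) = q**2*g - 5 = g*q**2 - 5 = -5 + g*q**2)
((-4 + 0)*(3 + M(x, -2)))**3 = ((-4 + 0)*(3 + (-5 - 2*(-1)**2)))**3 = (-4*(3 + (-5 - 2*1)))**3 = (-4*(3 + (-5 - 2)))**3 = (-4*(3 - 7))**3 = (-4*(-4))**3 = 16**3 = 4096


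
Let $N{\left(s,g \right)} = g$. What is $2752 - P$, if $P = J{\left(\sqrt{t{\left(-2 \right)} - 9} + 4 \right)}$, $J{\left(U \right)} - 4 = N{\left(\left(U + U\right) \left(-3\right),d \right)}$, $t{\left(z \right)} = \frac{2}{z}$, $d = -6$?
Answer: $2754$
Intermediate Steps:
$J{\left(U \right)} = -2$ ($J{\left(U \right)} = 4 - 6 = -2$)
$P = -2$
$2752 - P = 2752 - -2 = 2752 + 2 = 2754$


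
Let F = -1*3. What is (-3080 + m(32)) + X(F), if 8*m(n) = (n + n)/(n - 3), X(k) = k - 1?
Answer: -89428/29 ≈ -3083.7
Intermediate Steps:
F = -3
X(k) = -1 + k
m(n) = n/(4*(-3 + n)) (m(n) = ((n + n)/(n - 3))/8 = ((2*n)/(-3 + n))/8 = (2*n/(-3 + n))/8 = n/(4*(-3 + n)))
(-3080 + m(32)) + X(F) = (-3080 + (¼)*32/(-3 + 32)) + (-1 - 3) = (-3080 + (¼)*32/29) - 4 = (-3080 + (¼)*32*(1/29)) - 4 = (-3080 + 8/29) - 4 = -89312/29 - 4 = -89428/29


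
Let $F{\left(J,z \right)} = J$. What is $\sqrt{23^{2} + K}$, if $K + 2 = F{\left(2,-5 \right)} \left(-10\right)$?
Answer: $13 \sqrt{3} \approx 22.517$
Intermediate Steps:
$K = -22$ ($K = -2 + 2 \left(-10\right) = -2 - 20 = -22$)
$\sqrt{23^{2} + K} = \sqrt{23^{2} - 22} = \sqrt{529 - 22} = \sqrt{507} = 13 \sqrt{3}$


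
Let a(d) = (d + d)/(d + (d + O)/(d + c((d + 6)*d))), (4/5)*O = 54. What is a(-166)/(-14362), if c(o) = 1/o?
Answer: -4408959/31547562019 ≈ -0.00013976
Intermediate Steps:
O = 135/2 (O = (5/4)*54 = 135/2 ≈ 67.500)
a(d) = 2*d/(d + (135/2 + d)/(d + 1/(d*(6 + d)))) (a(d) = (d + d)/(d + (d + 135/2)/(d + 1/((d + 6)*d))) = (2*d)/(d + (135/2 + d)/(d + 1/((6 + d)*d))) = (2*d)/(d + (135/2 + d)/(d + 1/(d*(6 + d)))) = 2*d/(d + (135/2 + d)/(d + 1/(d*(6 + d)))))
a(-166)/(-14362) = (4*(1 + (-166)²*(6 - 166))/(2 + (6 - 166)*(135 + 2*(-166) + 2*(-166)²)))/(-14362) = (4*(1 + 27556*(-160))/(2 - 160*(135 - 332 + 2*27556)))*(-1/14362) = (4*(1 - 4408960)/(2 - 160*(135 - 332 + 55112)))*(-1/14362) = (4*(-4408959)/(2 - 160*54915))*(-1/14362) = (4*(-4408959)/(2 - 8786400))*(-1/14362) = (4*(-4408959)/(-8786398))*(-1/14362) = (4*(-1/8786398)*(-4408959))*(-1/14362) = (8817918/4393199)*(-1/14362) = -4408959/31547562019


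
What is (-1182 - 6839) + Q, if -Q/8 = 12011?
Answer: -104109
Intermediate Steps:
Q = -96088 (Q = -8*12011 = -96088)
(-1182 - 6839) + Q = (-1182 - 6839) - 96088 = -8021 - 96088 = -104109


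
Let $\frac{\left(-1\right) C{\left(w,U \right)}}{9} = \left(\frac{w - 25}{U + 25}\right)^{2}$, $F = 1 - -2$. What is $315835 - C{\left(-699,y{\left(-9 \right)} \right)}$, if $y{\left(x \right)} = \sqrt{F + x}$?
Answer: $\frac{- 200219449 i + 15791750 \sqrt{6}}{- 619 i + 50 \sqrt{6}} \approx 3.2317 \cdot 10^{5} - 1451.1 i$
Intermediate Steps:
$F = 3$ ($F = 1 + 2 = 3$)
$y{\left(x \right)} = \sqrt{3 + x}$
$C{\left(w,U \right)} = - \frac{9 \left(-25 + w\right)^{2}}{\left(25 + U\right)^{2}}$ ($C{\left(w,U \right)} = - 9 \left(\frac{w - 25}{U + 25}\right)^{2} = - 9 \left(\frac{-25 + w}{25 + U}\right)^{2} = - 9 \frac{\left(-25 + w\right)^{2}}{\left(25 + U\right)^{2}} = - \frac{9 \left(-25 + w\right)^{2}}{\left(25 + U\right)^{2}}$)
$315835 - C{\left(-699,y{\left(-9 \right)} \right)} = 315835 - - \frac{9 \left(-25 - 699\right)^{2}}{\left(25 + \sqrt{3 - 9}\right)^{2}} = 315835 - - \frac{9 \left(-724\right)^{2}}{\left(25 + \sqrt{-6}\right)^{2}} = 315835 - \left(-9\right) 524176 \frac{1}{\left(25 + i \sqrt{6}\right)^{2}} = 315835 - - \frac{4717584}{\left(25 + i \sqrt{6}\right)^{2}} = 315835 + \frac{4717584}{\left(25 + i \sqrt{6}\right)^{2}}$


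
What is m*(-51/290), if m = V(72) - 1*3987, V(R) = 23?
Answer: 101082/145 ≈ 697.12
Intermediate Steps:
m = -3964 (m = 23 - 1*3987 = 23 - 3987 = -3964)
m*(-51/290) = -(-202164)/290 = -3964*(-51/290) = 101082/145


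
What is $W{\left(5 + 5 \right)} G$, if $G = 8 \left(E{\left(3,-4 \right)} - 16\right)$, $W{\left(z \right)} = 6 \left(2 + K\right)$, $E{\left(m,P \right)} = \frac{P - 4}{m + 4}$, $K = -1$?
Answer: $- \frac{5760}{7} \approx -822.86$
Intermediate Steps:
$E{\left(m,P \right)} = \frac{-4 + P}{4 + m}$
$W{\left(z \right)} = 6$ ($W{\left(z \right)} = 6 \left(2 - 1\right) = 6 \cdot 1 = 6$)
$G = - \frac{960}{7}$ ($G = 8 \left(\frac{-4 - 4}{4 + 3} - 16\right) = 8 \left(\frac{1}{7} \left(-8\right) - 16\right) = 8 \left(- \frac{8}{7} - 16\right) = 8 \left(- \frac{120}{7}\right) = - \frac{960}{7} \approx -137.14$)
$W{\left(5 + 5 \right)} G = 6 \left(- \frac{960}{7}\right) = - \frac{5760}{7}$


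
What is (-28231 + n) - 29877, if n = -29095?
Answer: -87203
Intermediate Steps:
(-28231 + n) - 29877 = (-28231 - 29095) - 29877 = -57326 - 29877 = -87203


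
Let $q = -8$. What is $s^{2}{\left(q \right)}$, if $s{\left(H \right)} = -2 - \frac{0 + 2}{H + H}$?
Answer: $\frac{225}{64} \approx 3.5156$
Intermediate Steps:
$s{\left(H \right)} = -2 - \frac{1}{H}$ ($s{\left(H \right)} = -2 - \frac{2}{2 H} = -2 - 2 \frac{1}{2 H} = -2 - \frac{1}{H}$)
$s^{2}{\left(q \right)} = \left(-2 - \frac{1}{-8}\right)^{2} = \left(-2 - - \frac{1}{8}\right)^{2} = \left(-2 + \frac{1}{8}\right)^{2} = \left(- \frac{15}{8}\right)^{2} = \frac{225}{64}$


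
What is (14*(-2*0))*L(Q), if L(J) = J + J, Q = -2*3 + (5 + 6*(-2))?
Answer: 0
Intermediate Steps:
Q = -13 (Q = -6 + (5 - 12) = -6 - 7 = -13)
L(J) = 2*J
(14*(-2*0))*L(Q) = (14*(-2*0))*(2*(-13)) = (14*0)*(-26) = 0*(-26) = 0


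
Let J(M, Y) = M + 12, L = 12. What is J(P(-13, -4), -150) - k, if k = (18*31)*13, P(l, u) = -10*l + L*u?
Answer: -7160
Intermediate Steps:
P(l, u) = -10*l + 12*u
k = 7254 (k = 558*13 = 7254)
J(M, Y) = 12 + M
J(P(-13, -4), -150) - k = (12 + (-10*(-13) + 12*(-4))) - 1*7254 = (12 + (130 - 48)) - 7254 = (12 + 82) - 7254 = 94 - 7254 = -7160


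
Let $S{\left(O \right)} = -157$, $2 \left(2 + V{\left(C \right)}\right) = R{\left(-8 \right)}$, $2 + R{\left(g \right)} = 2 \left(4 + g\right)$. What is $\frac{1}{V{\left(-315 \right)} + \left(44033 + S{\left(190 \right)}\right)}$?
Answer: $\frac{1}{43869} \approx 2.2795 \cdot 10^{-5}$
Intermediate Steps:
$R{\left(g \right)} = 6 + 2 g$ ($R{\left(g \right)} = -2 + 2 \left(4 + g\right) = -2 + \left(8 + 2 g\right) = 6 + 2 g$)
$V{\left(C \right)} = -7$ ($V{\left(C \right)} = -2 + \frac{6 + 2 \left(-8\right)}{2} = -2 + \frac{6 - 16}{2} = -2 + \frac{1}{2} \left(-10\right) = -2 - 5 = -7$)
$\frac{1}{V{\left(-315 \right)} + \left(44033 + S{\left(190 \right)}\right)} = \frac{1}{-7 + \left(44033 - 157\right)} = \frac{1}{-7 + 43876} = \frac{1}{43869}$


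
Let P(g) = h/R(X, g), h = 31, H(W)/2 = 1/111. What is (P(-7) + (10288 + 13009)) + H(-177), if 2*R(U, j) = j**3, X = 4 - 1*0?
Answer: 886980485/38073 ≈ 23297.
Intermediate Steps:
X = 4 (X = 4 + 0 = 4)
R(U, j) = j**3/2
H(W) = 2/111
P(g) = 62/g**3 (P(g) = 31/((g**3/2)) = 31*(2/g**3) = 62/g**3)
(P(-7) + (10288 + 13009)) + H(-177) = (62/(-7)**3 + (10288 + 13009)) + 2/111 = (62*(-1/343) + 23297) + 2/111 = (-62/343 + 23297) + 2/111 = 7990809/343 + 2/111 = 886980485/38073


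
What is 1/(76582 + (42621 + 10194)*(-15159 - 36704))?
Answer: -1/2739067763 ≈ -3.6509e-10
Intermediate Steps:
1/(76582 + (42621 + 10194)*(-15159 - 36704)) = 1/(76582 + 52815*(-51863)) = 1/(76582 - 2739144345) = 1/(-2739067763) = -1/2739067763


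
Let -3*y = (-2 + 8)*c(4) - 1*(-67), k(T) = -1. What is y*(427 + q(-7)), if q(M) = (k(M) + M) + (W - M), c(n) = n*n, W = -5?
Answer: -68623/3 ≈ -22874.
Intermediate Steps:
c(n) = n²
y = -163/3 (y = -((-2 + 8)*4² - 1*(-67))/3 = -(6*16 + 67)/3 = -(96 + 67)/3 = -⅓*163 = -163/3 ≈ -54.333)
q(M) = -6 (q(M) = (-1 + M) + (-5 - M) = -6)
y*(427 + q(-7)) = -163*(427 - 6)/3 = -163/3*421 = -68623/3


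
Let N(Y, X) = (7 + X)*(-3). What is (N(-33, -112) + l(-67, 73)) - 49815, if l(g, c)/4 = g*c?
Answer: -69064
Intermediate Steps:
l(g, c) = 4*c*g (l(g, c) = 4*(g*c) = 4*(c*g) = 4*c*g)
N(Y, X) = -21 - 3*X
(N(-33, -112) + l(-67, 73)) - 49815 = ((-21 - 3*(-112)) + 4*73*(-67)) - 49815 = ((-21 + 336) - 19564) - 49815 = (315 - 19564) - 49815 = -19249 - 49815 = -69064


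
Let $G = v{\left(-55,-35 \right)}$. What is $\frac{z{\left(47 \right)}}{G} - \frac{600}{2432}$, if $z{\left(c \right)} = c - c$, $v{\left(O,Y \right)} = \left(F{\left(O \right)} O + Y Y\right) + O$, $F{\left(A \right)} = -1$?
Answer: $- \frac{75}{304} \approx -0.24671$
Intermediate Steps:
$v{\left(O,Y \right)} = Y^{2}$ ($v{\left(O,Y \right)} = \left(- O + Y Y\right) + O = \left(- O + Y^{2}\right) + O = \left(Y^{2} - O\right) + O = Y^{2}$)
$z{\left(c \right)} = 0$
$G = 1225$ ($G = \left(-35\right)^{2} = 1225$)
$\frac{z{\left(47 \right)}}{G} - \frac{600}{2432} = \frac{0}{1225} - \frac{600}{2432} = 0 \cdot \frac{1}{1225} - \frac{75}{304} = 0 - \frac{75}{304} = - \frac{75}{304}$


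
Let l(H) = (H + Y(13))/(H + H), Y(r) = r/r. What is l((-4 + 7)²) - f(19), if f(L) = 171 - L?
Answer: -1363/9 ≈ -151.44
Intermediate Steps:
Y(r) = 1
l(H) = (1 + H)/(2*H) (l(H) = (H + 1)/(H + H) = (1 + H)/((2*H)) = (1 + H)*(1/(2*H)) = (1 + H)/(2*H))
l((-4 + 7)²) - f(19) = (1 + (-4 + 7)²)/(2*((-4 + 7)²)) - (171 - 1*19) = (1 + 3²)/(2*(3²)) - (171 - 19) = (½)*(1 + 9)/9 - 1*152 = (½)*(⅑)*10 - 152 = 5/9 - 152 = -1363/9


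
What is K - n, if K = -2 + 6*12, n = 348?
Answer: -278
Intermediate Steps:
K = 70 (K = -2 + 72 = 70)
K - n = 70 - 1*348 = 70 - 348 = -278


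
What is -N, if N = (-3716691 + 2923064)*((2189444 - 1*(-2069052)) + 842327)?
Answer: 4048150855021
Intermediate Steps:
N = -4048150855021 (N = -793627*((2189444 + 2069052) + 842327) = -793627*(4258496 + 842327) = -793627*5100823 = -4048150855021)
-N = -1*(-4048150855021) = 4048150855021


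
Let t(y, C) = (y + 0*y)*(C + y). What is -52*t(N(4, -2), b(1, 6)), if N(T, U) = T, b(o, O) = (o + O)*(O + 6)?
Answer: -18304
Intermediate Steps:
b(o, O) = (6 + O)*(O + o) (b(o, O) = (O + o)*(6 + O) = (6 + O)*(O + o))
t(y, C) = y*(C + y) (t(y, C) = (y + 0)*(C + y) = y*(C + y))
-52*t(N(4, -2), b(1, 6)) = -208*((6² + 6*6 + 6*1 + 6*1) + 4) = -208*((36 + 36 + 6 + 6) + 4) = -208*(84 + 4) = -208*88 = -52*352 = -18304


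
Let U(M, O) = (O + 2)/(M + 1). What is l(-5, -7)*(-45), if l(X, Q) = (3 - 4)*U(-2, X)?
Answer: 135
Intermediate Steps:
U(M, O) = (2 + O)/(1 + M)
l(X, Q) = 2 + X (l(X, Q) = (3 - 4)*((2 + X)/(1 - 2)) = -(2 + X)/(-1) = -(-1)*(2 + X) = -(-2 - X) = 2 + X)
l(-5, -7)*(-45) = (2 - 5)*(-45) = -3*(-45) = 135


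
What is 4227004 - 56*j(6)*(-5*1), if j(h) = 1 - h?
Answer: 4225604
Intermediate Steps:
4227004 - 56*j(6)*(-5*1) = 4227004 - 56*(1 - 1*6)*(-5*1) = 4227004 - 56*(1 - 6)*(-5) = 4227004 - 56*(-5)*(-5) = 4227004 - (-280)*(-5) = 4227004 - 1*1400 = 4227004 - 1400 = 4225604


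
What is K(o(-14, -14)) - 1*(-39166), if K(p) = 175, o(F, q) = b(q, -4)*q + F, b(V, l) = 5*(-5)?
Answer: 39341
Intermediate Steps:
b(V, l) = -25
o(F, q) = F - 25*q (o(F, q) = -25*q + F = F - 25*q)
K(o(-14, -14)) - 1*(-39166) = 175 - 1*(-39166) = 175 + 39166 = 39341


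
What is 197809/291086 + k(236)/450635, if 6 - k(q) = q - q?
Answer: 89141405231/131173539610 ≈ 0.67957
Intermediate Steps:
k(q) = 6 (k(q) = 6 - (q - q) = 6 - 1*0 = 6 + 0 = 6)
197809/291086 + k(236)/450635 = 197809/291086 + 6/450635 = 89141405231/131173539610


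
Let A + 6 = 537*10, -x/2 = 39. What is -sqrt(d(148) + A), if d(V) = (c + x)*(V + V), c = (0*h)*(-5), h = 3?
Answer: -2*I*sqrt(4431) ≈ -133.13*I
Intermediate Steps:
x = -78 (x = -2*39 = -78)
c = 0 (c = (0*3)*(-5) = 0*(-5) = 0)
A = 5364 (A = -6 + 537*10 = -6 + 5370 = 5364)
d(V) = -156*V (d(V) = (0 - 78)*(V + V) = -156*V)
-sqrt(d(148) + A) = -sqrt(-156*148 + 5364) = -sqrt(-23088 + 5364) = -sqrt(-17724) = -2*I*sqrt(4431)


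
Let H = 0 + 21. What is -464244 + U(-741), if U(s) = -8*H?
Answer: -464412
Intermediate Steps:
H = 21
U(s) = -168 (U(s) = -8*21 = -168)
-464244 + U(-741) = -464244 - 168 = -464412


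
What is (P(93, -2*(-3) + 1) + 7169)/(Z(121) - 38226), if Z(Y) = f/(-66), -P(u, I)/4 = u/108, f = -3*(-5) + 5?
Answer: -354695/1892202 ≈ -0.18745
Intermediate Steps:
f = 20 (f = 15 + 5 = 20)
P(u, I) = -u/27 (P(u, I) = -4*u/108 = -u/27)
Z(Y) = -10/33 (Z(Y) = 20/(-66) = 20*(-1/66) = -10/33)
(P(93, -2*(-3) + 1) + 7169)/(Z(121) - 38226) = (-1/27*93 + 7169)/(-10/33 - 38226) = (-31/9 + 7169)/(-1261468/33) = (64490/9)*(-33/1261468) = -354695/1892202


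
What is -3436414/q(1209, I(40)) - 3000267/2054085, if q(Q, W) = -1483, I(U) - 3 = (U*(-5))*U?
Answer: 2351412351743/1015402685 ≈ 2315.7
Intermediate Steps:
I(U) = 3 - 5*U² (I(U) = 3 + (U*(-5))*U = 3 + (-5*U)*U = 3 - 5*U²)
-3436414/q(1209, I(40)) - 3000267/2054085 = -3436414/(-1483) - 3000267/2054085 = -3436414*(-1/1483) - 3000267*1/2054085 = 3436414/1483 - 1000089/684695 = 2351412351743/1015402685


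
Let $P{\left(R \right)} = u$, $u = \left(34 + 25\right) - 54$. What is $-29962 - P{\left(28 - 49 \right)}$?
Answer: $-29967$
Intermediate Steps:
$u = 5$ ($u = 59 - 54 = 5$)
$P{\left(R \right)} = 5$
$-29962 - P{\left(28 - 49 \right)} = -29962 - 5 = -29967$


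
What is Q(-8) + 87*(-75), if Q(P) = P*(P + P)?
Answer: -6397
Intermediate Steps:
Q(P) = 2*P**2 (Q(P) = P*(2*P) = 2*P**2)
Q(-8) + 87*(-75) = 2*(-8)**2 + 87*(-75) = 2*64 - 6525 = 128 - 6525 = -6397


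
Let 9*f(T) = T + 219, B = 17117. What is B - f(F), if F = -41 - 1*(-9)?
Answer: 153866/9 ≈ 17096.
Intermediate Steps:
F = -32 (F = -41 + 9 = -32)
f(T) = 73/3 + T/9 (f(T) = (T + 219)/9 = (219 + T)/9 = 73/3 + T/9)
B - f(F) = 17117 - (73/3 + (⅑)*(-32)) = 17117 - (73/3 - 32/9) = 17117 - 1*187/9 = 17117 - 187/9 = 153866/9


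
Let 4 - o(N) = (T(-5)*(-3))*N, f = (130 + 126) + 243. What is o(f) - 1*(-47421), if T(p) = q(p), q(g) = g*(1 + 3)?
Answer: 17485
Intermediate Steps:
q(g) = 4*g (q(g) = g*4 = 4*g)
T(p) = 4*p
f = 499 (f = 256 + 243 = 499)
o(N) = 4 - 60*N (o(N) = 4 - (4*(-5))*(-3)*N = 4 - (-20*(-3))*N = 4 - 60*N)
o(f) - 1*(-47421) = (4 - 60*499) - 1*(-47421) = (4 - 29940) + 47421 = -29936 + 47421 = 17485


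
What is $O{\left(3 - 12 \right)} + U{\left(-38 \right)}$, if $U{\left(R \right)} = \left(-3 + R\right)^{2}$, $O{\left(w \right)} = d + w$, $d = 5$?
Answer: $1677$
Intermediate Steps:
$O{\left(w \right)} = 5 + w$
$O{\left(3 - 12 \right)} + U{\left(-38 \right)} = \left(5 + \left(3 - 12\right)\right) + \left(-3 - 38\right)^{2} = \left(5 + \left(3 - 12\right)\right) + \left(-41\right)^{2} = \left(5 - 9\right) + 1681 = -4 + 1681 = 1677$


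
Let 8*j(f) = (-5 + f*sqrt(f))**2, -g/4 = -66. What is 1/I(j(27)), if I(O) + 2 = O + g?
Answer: 14536/39453843 + 180*sqrt(3)/13151281 ≈ 0.00039214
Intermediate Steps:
g = 264 (g = -4*(-66) = 264)
j(f) = (-5 + f**(3/2))**2/8 (j(f) = (-5 + f*sqrt(f))**2/8 = (-5 + f**(3/2))**2/8)
I(O) = 262 + O (I(O) = -2 + (O + 264) = -2 + (264 + O) = 262 + O)
1/I(j(27)) = 1/(262 + (-5 + 27**(3/2))**2/8) = 1/(262 + (-5 + 81*sqrt(3))**2/8)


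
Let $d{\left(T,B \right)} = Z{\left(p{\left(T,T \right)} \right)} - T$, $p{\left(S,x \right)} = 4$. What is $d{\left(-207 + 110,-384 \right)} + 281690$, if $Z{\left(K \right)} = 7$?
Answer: $281794$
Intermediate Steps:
$d{\left(T,B \right)} = 7 - T$
$d{\left(-207 + 110,-384 \right)} + 281690 = \left(7 - \left(-207 + 110\right)\right) + 281690 = \left(7 - -97\right) + 281690 = \left(7 + 97\right) + 281690 = 104 + 281690 = 281794$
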